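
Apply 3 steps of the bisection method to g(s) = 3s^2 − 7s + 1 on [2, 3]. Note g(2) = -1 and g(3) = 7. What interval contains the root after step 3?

[2.125, 2.25]

g(2.5) = 2.25 > 0, so the root lies in [2, 2.5]
g(2.25) = 0.4375 > 0, so the root lies in [2, 2.25]
g(2.125) = -0.328125 < 0, so the root lies in [2.125, 2.25]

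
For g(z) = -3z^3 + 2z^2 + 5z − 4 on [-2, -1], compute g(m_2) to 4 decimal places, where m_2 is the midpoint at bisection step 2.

-1.2656

m = -1.5, g(m) = 3.125 (+); new bracket [-1.5, -1]
m = -1.25, g(m) = -1.265625 (−); new bracket [-1.5, -1.25]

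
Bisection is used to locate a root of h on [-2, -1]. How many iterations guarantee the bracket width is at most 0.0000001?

24

Width after n steps is 1/2^n. Need 2^n ≥ 1/0.0000001 = 10000000.
2^23 = 8388608 < 10000000 ≤ 2^24 = 16777216, so n = 24.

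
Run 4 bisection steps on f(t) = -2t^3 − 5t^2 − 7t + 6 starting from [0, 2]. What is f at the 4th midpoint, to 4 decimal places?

f(1) = -8 < 0, so the root lies in [0, 1]
f(0.5) = 1 > 0, so the root lies in [0.5, 1]
f(0.75) = -2.90625 < 0, so the root lies in [0.5, 0.75]
f(0.625) = -0.8164 < 0, so the root lies in [0.5, 0.625]

-0.8164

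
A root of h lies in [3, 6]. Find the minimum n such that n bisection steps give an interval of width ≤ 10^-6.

Width after n steps is 3/2^n. Need 2^n ≥ 3/10^-6 = 3000000.
2^21 = 2097152 < 3000000 ≤ 2^22 = 4194304, so n = 22.

22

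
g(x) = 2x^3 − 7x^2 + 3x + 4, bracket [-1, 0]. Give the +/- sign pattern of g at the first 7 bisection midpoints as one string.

+---+-+

midpoint -0.5: g = 0.5 > 0 → [-1, -0.5]
midpoint -0.75: g = -3.03125 < 0 → [-0.75, -0.5]
midpoint -0.625: g = -1.097656 < 0 → [-0.625, -0.5]
midpoint -0.5625: g = -0.2583 < 0 → [-0.5625, -0.5]
midpoint -0.53125: g = 0.1308 > 0 → [-0.5625, -0.53125]
midpoint -0.546875: g = -0.0612 < 0 → [-0.546875, -0.53125]
midpoint -0.5390625: g = 0.0354 > 0 → [-0.546875, -0.5390625]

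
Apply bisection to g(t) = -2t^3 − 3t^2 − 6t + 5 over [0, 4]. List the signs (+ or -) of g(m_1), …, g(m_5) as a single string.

--+--

t = 2 gives g = -35, negative; keep [0, 2]
t = 1 gives g = -6, negative; keep [0, 1]
t = 0.5 gives g = 1, positive; keep [0.5, 1]
t = 0.75 gives g = -2.0312, negative; keep [0.5, 0.75]
t = 0.625 gives g = -0.4102, negative; keep [0.5, 0.625]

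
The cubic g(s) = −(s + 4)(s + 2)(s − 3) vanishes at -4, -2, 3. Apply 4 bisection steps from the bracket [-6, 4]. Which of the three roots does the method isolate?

s = -1 gives g = 12, positive; keep [-1, 4]
s = 1.5 gives g = 28.875, positive; keep [1.5, 4]
s = 2.75 gives g = 8.015625, positive; keep [2.75, 4]
s = 3.375 gives g = -14.8652, negative; keep [2.75, 3.375]

3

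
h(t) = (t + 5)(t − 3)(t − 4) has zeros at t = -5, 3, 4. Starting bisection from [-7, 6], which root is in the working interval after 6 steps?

t = -0.5 gives h = 70.875, positive; keep [-7, -0.5]
t = -3.75 gives h = 65.390625, positive; keep [-7, -3.75]
t = -5.375 gives h = -29.443359, negative; keep [-5.375, -3.75]
t = -4.5625 gives h = 28.3298, positive; keep [-5.375, -4.5625]
t = -4.96875 gives h = 2.2334, positive; keep [-5.375, -4.96875]
t = -5.171875 gives h = -12.8823, negative; keep [-5.171875, -4.96875]

-5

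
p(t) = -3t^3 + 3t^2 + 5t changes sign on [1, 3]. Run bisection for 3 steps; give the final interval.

[1.75, 2]

midpoint 2: p = -2 < 0 → [1, 2]
midpoint 1.5: p = 4.125 > 0 → [1.5, 2]
midpoint 1.75: p = 1.859375 > 0 → [1.75, 2]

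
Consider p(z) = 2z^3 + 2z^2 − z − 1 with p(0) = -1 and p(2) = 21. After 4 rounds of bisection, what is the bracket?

midpoint 1: p = 2 > 0 → [0, 1]
midpoint 0.5: p = -0.75 < 0 → [0.5, 1]
midpoint 0.75: p = 0.21875 > 0 → [0.5, 0.75]
midpoint 0.625: p = -0.3555 < 0 → [0.625, 0.75]

[0.625, 0.75]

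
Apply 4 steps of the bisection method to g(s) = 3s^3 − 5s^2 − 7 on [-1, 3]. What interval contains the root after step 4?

[2, 2.25]

s = 1 gives g = -9, negative; keep [1, 3]
s = 2 gives g = -3, negative; keep [2, 3]
s = 2.5 gives g = 8.625, positive; keep [2, 2.5]
s = 2.25 gives g = 1.8594, positive; keep [2, 2.25]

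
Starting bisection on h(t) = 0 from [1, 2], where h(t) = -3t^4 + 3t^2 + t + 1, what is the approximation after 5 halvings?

1.21875

m = 1.5, h(m) = -5.9375 (−); new bracket [1, 1.5]
m = 1.25, h(m) = -0.386719 (−); new bracket [1, 1.25]
m = 1.125, h(m) = 1.116455 (+); new bracket [1.125, 1.25]
m = 1.1875, h(m) = 0.4523 (+); new bracket [1.1875, 1.25]
m = 1.21875, h(m) = 0.056 (+); new bracket [1.21875, 1.25]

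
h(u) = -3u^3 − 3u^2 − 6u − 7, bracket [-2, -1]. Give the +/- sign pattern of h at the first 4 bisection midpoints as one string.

u = -1.5 gives h = 5.375, positive; keep [-1.5, -1]
u = -1.25 gives h = 1.671875, positive; keep [-1.25, -1]
u = -1.125 gives h = 0.224609, positive; keep [-1.125, -1]
u = -1.0625 gives h = -0.4133, negative; keep [-1.125, -1.0625]

+++-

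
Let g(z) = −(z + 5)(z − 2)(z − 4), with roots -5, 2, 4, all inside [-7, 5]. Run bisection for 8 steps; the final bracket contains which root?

-5

midpoint -1: g = -60 < 0 → [-7, -1]
midpoint -4: g = -48 < 0 → [-7, -4]
midpoint -5.5: g = 35.625 > 0 → [-5.5, -4]
midpoint -4.75: g = -14.7656 < 0 → [-5.5, -4.75]
midpoint -5.125: g = 8.127 > 0 → [-5.125, -4.75]
midpoint -4.9375: g = -3.8752 < 0 → [-5.125, -4.9375]
midpoint -5.03125: g = 1.9844 > 0 → [-5.03125, -4.9375]
midpoint -4.984375: g = -0.9805 < 0 → [-5.03125, -4.984375]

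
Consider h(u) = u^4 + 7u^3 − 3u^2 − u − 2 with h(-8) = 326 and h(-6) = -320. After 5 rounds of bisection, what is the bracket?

[-7.4375, -7.375]

midpoint -7: h = -142 < 0 → [-8, -7]
midpoint -7.5: h = 47.6875 > 0 → [-7.5, -7]
midpoint -7.25: h = -57.167969 < 0 → [-7.5, -7.25]
midpoint -7.375: h = -7.3728 < 0 → [-7.5, -7.375]
midpoint -7.4375: h = 19.4827 > 0 → [-7.4375, -7.375]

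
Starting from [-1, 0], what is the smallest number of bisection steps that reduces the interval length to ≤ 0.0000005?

21

Width after n steps is 1/2^n. Need 2^n ≥ 1/0.0000005 = 2000000.
2^20 = 1048576 < 2000000 ≤ 2^21 = 2097152, so n = 21.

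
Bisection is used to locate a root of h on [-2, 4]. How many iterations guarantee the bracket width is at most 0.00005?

Width after n steps is 6/2^n. Need 2^n ≥ 6/0.00005 = 120000.
2^16 = 65536 < 120000 ≤ 2^17 = 131072, so n = 17.

17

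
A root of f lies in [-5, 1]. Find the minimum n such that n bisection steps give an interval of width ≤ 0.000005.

Width after n steps is 6/2^n. Need 2^n ≥ 6/0.000005 = 1200000.
2^20 = 1048576 < 1200000 ≤ 2^21 = 2097152, so n = 21.

21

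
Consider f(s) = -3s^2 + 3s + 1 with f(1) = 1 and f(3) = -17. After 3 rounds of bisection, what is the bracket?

m = 2, f(m) = -5 (−); new bracket [1, 2]
m = 1.5, f(m) = -1.25 (−); new bracket [1, 1.5]
m = 1.25, f(m) = 0.0625 (+); new bracket [1.25, 1.5]

[1.25, 1.5]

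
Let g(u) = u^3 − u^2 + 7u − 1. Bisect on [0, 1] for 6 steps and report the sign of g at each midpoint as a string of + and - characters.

u = 0.5 gives g = 2.375, positive; keep [0, 0.5]
u = 0.25 gives g = 0.703125, positive; keep [0, 0.25]
u = 0.125 gives g = -0.138672, negative; keep [0.125, 0.25]
u = 0.1875 gives g = 0.2839, positive; keep [0.125, 0.1875]
u = 0.15625 gives g = 0.0732, positive; keep [0.125, 0.15625]
u = 0.140625 gives g = -0.0326, negative; keep [0.140625, 0.15625]

++-++-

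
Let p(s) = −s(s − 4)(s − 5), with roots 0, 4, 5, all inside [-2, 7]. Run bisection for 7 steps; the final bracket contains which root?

p(2.5) = -9.375 < 0, so the root lies in [-2, 2.5]
p(0.25) = -4.453125 < 0, so the root lies in [-2, 0.25]
p(-0.875) = 25.060547 > 0, so the root lies in [-0.875, 0.25]
p(-0.3125) = 7.1594 > 0, so the root lies in [-0.3125, 0.25]
p(-0.03125) = 0.6338 > 0, so the root lies in [-0.03125, 0.25]
p(0.109375) = -2.0811 < 0, so the root lies in [-0.03125, 0.109375]
p(0.0390625) = -0.7676 < 0, so the root lies in [-0.03125, 0.0390625]

0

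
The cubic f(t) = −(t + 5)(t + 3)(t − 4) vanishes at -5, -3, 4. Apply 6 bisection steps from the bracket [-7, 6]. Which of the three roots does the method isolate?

4

t = -0.5 gives f = 50.625, positive; keep [-0.5, 6]
t = 2.75 gives f = 55.703125, positive; keep [2.75, 6]
t = 4.375 gives f = -25.927734, negative; keep [2.75, 4.375]
t = 3.5625 gives f = 24.5837, positive; keep [3.5625, 4.375]
t = 3.96875 gives f = 1.9532, positive; keep [3.96875, 4.375]
t = 4.171875 gives f = -11.3059, negative; keep [3.96875, 4.171875]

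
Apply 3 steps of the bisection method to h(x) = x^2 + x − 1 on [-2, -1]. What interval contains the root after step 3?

x = -1.5 gives h = -0.25, negative; keep [-2, -1.5]
x = -1.75 gives h = 0.3125, positive; keep [-1.75, -1.5]
x = -1.625 gives h = 0.015625, positive; keep [-1.625, -1.5]

[-1.625, -1.5]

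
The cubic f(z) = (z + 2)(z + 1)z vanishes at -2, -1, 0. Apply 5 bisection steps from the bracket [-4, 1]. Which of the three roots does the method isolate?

-2

m = -1.5, f(m) = 0.375 (+); new bracket [-4, -1.5]
m = -2.75, f(m) = -3.609375 (−); new bracket [-2.75, -1.5]
m = -2.125, f(m) = -0.298828 (−); new bracket [-2.125, -1.5]
m = -1.8125, f(m) = 0.2761 (+); new bracket [-2.125, -1.8125]
m = -1.96875, f(m) = 0.0596 (+); new bracket [-2.125, -1.96875]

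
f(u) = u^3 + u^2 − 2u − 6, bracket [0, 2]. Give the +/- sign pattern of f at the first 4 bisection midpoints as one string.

---+

f(1) = -6 < 0, so the root lies in [1, 2]
f(1.5) = -3.375 < 0, so the root lies in [1.5, 2]
f(1.75) = -1.078125 < 0, so the root lies in [1.75, 2]
f(1.875) = 0.3574 > 0, so the root lies in [1.75, 1.875]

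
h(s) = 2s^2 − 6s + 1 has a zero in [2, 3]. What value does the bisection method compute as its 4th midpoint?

2.8125

h(2.5) = -1.5 < 0, so the root lies in [2.5, 3]
h(2.75) = -0.375 < 0, so the root lies in [2.75, 3]
h(2.875) = 0.28125 > 0, so the root lies in [2.75, 2.875]
h(2.8125) = -0.0547 < 0, so the root lies in [2.8125, 2.875]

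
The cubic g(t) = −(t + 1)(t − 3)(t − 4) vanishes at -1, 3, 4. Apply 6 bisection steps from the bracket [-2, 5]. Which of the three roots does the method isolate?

midpoint 1.5: g = -9.375 < 0 → [-2, 1.5]
midpoint -0.25: g = -10.359375 < 0 → [-2, -0.25]
midpoint -1.125: g = 2.642578 > 0 → [-1.125, -0.25]
midpoint -0.6875: g = -5.4016 < 0 → [-1.125, -0.6875]
midpoint -0.90625: g = -1.7967 < 0 → [-1.125, -0.90625]
midpoint -1.015625: g = 0.3147 > 0 → [-1.015625, -0.90625]

-1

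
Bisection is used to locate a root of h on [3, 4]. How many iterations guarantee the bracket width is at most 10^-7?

Width after n steps is 1/2^n. Need 2^n ≥ 1/10^-7 = 10000000.
2^23 = 8388608 < 10000000 ≤ 2^24 = 16777216, so n = 24.

24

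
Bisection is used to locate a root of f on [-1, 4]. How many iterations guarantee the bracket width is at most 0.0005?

14

Width after n steps is 5/2^n. Need 2^n ≥ 5/0.0005 = 10000.
2^13 = 8192 < 10000 ≤ 2^14 = 16384, so n = 14.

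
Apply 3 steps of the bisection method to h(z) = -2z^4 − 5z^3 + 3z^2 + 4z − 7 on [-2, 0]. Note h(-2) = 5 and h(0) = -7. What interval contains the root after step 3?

midpoint -1: h = -5 < 0 → [-2, -1]
midpoint -1.5: h = 0.5 > 0 → [-1.5, -1]
midpoint -1.25: h = -2.429688 < 0 → [-1.5, -1.25]

[-1.5, -1.25]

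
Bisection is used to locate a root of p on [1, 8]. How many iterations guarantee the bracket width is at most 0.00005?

Width after n steps is 7/2^n. Need 2^n ≥ 7/0.00005 = 140000.
2^17 = 131072 < 140000 ≤ 2^18 = 262144, so n = 18.

18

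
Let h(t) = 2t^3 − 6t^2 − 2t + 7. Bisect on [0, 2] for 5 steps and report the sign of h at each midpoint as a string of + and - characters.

h(1) = 1 > 0, so the root lies in [1, 2]
h(1.5) = -2.75 < 0, so the root lies in [1, 1.5]
h(1.25) = -0.96875 < 0, so the root lies in [1, 1.25]
h(1.125) = 0.0039 > 0, so the root lies in [1.125, 1.25]
h(1.1875) = -0.4868 < 0, so the root lies in [1.125, 1.1875]

+--+-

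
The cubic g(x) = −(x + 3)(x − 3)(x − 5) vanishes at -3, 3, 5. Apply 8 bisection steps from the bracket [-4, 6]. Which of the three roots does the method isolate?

-3

g(1) = -32 < 0, so the root lies in [-4, 1]
g(-1.5) = -43.875 < 0, so the root lies in [-4, -1.5]
g(-2.75) = -11.140625 < 0, so the root lies in [-4, -2.75]
g(-3.375) = 20.0215 > 0, so the root lies in [-3.375, -2.75]
g(-3.0625) = 3.0549 > 0, so the root lies in [-3.0625, -2.75]
g(-2.90625) = -4.3778 < 0, so the root lies in [-3.0625, -2.90625]
g(-2.984375) = -0.7466 < 0, so the root lies in [-3.0625, -2.984375]
g(-3.0234375) = 1.1327 > 0, so the root lies in [-3.0234375, -2.984375]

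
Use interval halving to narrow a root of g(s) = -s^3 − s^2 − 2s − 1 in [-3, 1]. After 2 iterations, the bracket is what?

[-1, 0]

m = -1, g(m) = 1 (+); new bracket [-1, 1]
m = 0, g(m) = -1 (−); new bracket [-1, 0]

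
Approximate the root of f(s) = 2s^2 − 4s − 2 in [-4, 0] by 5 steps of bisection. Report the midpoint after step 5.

f(-2) = 14 > 0, so the root lies in [-2, 0]
f(-1) = 4 > 0, so the root lies in [-1, 0]
f(-0.5) = 0.5 > 0, so the root lies in [-0.5, 0]
f(-0.25) = -0.875 < 0, so the root lies in [-0.5, -0.25]
f(-0.375) = -0.2188 < 0, so the root lies in [-0.5, -0.375]

-0.375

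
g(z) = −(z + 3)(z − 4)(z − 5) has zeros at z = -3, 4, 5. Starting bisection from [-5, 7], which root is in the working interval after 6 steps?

-3

z = 1 gives g = -48, negative; keep [-5, 1]
z = -2 gives g = -42, negative; keep [-5, -2]
z = -3.5 gives g = 31.875, positive; keep [-3.5, -2]
z = -2.75 gives g = -13.0781, negative; keep [-3.5, -2.75]
z = -3.125 gives g = 7.2363, positive; keep [-3.125, -2.75]
z = -2.9375 gives g = -3.4417, negative; keep [-3.125, -2.9375]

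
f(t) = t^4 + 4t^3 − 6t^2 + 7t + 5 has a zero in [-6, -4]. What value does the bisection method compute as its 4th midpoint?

-5.375

t = -5 gives f = -55, negative; keep [-6, -5]
t = -5.5 gives f = 34.5625, positive; keep [-5.5, -5]
t = -5.25 gives f = -16.246094, negative; keep [-5.5, -5.25]
t = -5.375 gives f = 7.551, positive; keep [-5.375, -5.25]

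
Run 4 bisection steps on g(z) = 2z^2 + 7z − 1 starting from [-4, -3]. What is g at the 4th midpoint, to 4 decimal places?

0.3828

g(-3.5) = -1 < 0, so the root lies in [-4, -3.5]
g(-3.75) = 0.875 > 0, so the root lies in [-3.75, -3.5]
g(-3.625) = -0.09375 < 0, so the root lies in [-3.75, -3.625]
g(-3.6875) = 0.3828 > 0, so the root lies in [-3.6875, -3.625]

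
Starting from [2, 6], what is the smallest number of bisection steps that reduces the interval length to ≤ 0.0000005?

23

Width after n steps is 4/2^n. Need 2^n ≥ 4/0.0000005 = 8000000.
2^22 = 4194304 < 8000000 ≤ 2^23 = 8388608, so n = 23.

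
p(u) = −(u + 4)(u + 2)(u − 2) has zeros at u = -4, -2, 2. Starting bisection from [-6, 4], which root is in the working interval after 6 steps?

p(-1) = 9 > 0, so the root lies in [-1, 4]
p(1.5) = 9.625 > 0, so the root lies in [1.5, 4]
p(2.75) = -24.046875 < 0, so the root lies in [1.5, 2.75]
p(2.125) = -3.1582 < 0, so the root lies in [1.5, 2.125]
p(1.8125) = 4.155 > 0, so the root lies in [1.8125, 2.125]
p(1.96875) = 0.7403 > 0, so the root lies in [1.96875, 2.125]

2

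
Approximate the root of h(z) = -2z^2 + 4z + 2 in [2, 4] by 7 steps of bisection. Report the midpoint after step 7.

2.421875

h(3) = -4 < 0, so the root lies in [2, 3]
h(2.5) = -0.5 < 0, so the root lies in [2, 2.5]
h(2.25) = 0.875 > 0, so the root lies in [2.25, 2.5]
h(2.375) = 0.2188 > 0, so the root lies in [2.375, 2.5]
h(2.4375) = -0.1328 < 0, so the root lies in [2.375, 2.4375]
h(2.40625) = 0.0449 > 0, so the root lies in [2.40625, 2.4375]
h(2.421875) = -0.0435 < 0, so the root lies in [2.40625, 2.421875]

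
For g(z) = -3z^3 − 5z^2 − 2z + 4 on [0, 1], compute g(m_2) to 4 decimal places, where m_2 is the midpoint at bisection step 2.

-1.5781

g(0.5) = 1.375 > 0, so the root lies in [0.5, 1]
g(0.75) = -1.578125 < 0, so the root lies in [0.5, 0.75]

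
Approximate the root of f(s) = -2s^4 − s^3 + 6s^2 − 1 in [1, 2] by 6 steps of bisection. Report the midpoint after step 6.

1.421875

midpoint 1.5: f = -1 < 0 → [1, 1.5]
midpoint 1.25: f = 1.539062 > 0 → [1.25, 1.5]
midpoint 1.375: f = 0.595215 > 0 → [1.375, 1.5]
midpoint 1.4375: f = -0.1121 < 0 → [1.375, 1.4375]
midpoint 1.40625: f = 0.263 > 0 → [1.40625, 1.4375]
midpoint 1.421875: f = 0.081 > 0 → [1.421875, 1.4375]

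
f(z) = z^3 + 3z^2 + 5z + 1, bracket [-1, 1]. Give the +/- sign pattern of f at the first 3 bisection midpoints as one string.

+--

z = 0 gives f = 1, positive; keep [-1, 0]
z = -0.5 gives f = -0.875, negative; keep [-0.5, 0]
z = -0.25 gives f = -0.078125, negative; keep [-0.25, 0]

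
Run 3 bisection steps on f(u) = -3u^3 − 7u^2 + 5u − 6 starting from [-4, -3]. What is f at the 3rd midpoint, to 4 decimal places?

u = -3.5 gives f = 19.375, positive; keep [-3.5, -3]
u = -3.25 gives f = 6.796875, positive; keep [-3.25, -3]
u = -3.125 gives f = 1.568359, positive; keep [-3.125, -3]

1.5684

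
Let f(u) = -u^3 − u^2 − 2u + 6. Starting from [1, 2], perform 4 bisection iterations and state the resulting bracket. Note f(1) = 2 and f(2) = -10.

m = 1.5, f(m) = -2.625 (−); new bracket [1, 1.5]
m = 1.25, f(m) = -0.015625 (−); new bracket [1, 1.25]
m = 1.125, f(m) = 1.060547 (+); new bracket [1.125, 1.25]
m = 1.1875, f(m) = 0.5403 (+); new bracket [1.1875, 1.25]

[1.1875, 1.25]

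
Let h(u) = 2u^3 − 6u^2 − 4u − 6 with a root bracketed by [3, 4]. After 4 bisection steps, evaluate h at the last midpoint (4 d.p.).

midpoint 3.5: h = -7.75 < 0 → [3.5, 4]
midpoint 3.75: h = 0.09375 > 0 → [3.5, 3.75]
midpoint 3.625: h = -4.074219 < 0 → [3.625, 3.75]
midpoint 3.6875: h = -2.0532 < 0 → [3.6875, 3.75]

-2.0532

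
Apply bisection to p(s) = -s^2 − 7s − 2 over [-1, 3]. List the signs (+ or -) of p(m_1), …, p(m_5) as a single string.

p(1) = -10 < 0, so the root lies in [-1, 1]
p(0) = -2 < 0, so the root lies in [-1, 0]
p(-0.5) = 1.25 > 0, so the root lies in [-0.5, 0]
p(-0.25) = -0.3125 < 0, so the root lies in [-0.5, -0.25]
p(-0.375) = 0.4844 > 0, so the root lies in [-0.375, -0.25]

--+-+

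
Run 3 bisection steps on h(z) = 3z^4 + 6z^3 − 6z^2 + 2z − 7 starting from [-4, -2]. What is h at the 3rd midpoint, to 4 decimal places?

-11.0820

h(-3) = 14 > 0, so the root lies in [-3, -2]
h(-2.5) = -26.0625 < 0, so the root lies in [-3, -2.5]
h(-2.75) = -11.082031 < 0, so the root lies in [-3, -2.75]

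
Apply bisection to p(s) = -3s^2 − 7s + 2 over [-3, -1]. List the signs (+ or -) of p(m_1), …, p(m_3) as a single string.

s = -2 gives p = 4, positive; keep [-3, -2]
s = -2.5 gives p = 0.75, positive; keep [-3, -2.5]
s = -2.75 gives p = -1.4375, negative; keep [-2.75, -2.5]

++-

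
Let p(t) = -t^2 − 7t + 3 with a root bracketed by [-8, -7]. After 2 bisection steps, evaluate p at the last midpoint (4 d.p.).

1.1875

p(-7.5) = -0.75 < 0, so the root lies in [-7.5, -7]
p(-7.25) = 1.1875 > 0, so the root lies in [-7.5, -7.25]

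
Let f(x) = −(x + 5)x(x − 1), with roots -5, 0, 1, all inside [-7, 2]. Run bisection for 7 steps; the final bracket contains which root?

-5

x = -2.5 gives f = -21.875, negative; keep [-7, -2.5]
x = -4.75 gives f = -6.828125, negative; keep [-7, -4.75]
x = -5.875 gives f = 35.341797, positive; keep [-5.875, -4.75]
x = -5.3125 gives f = 10.4797, positive; keep [-5.3125, -4.75]
x = -5.03125 gives f = 0.9483, positive; keep [-5.03125, -4.75]
x = -4.890625 gives f = -3.151, negative; keep [-5.03125, -4.890625]
x = -4.9609375 gives f = -1.1551, negative; keep [-5.03125, -4.9609375]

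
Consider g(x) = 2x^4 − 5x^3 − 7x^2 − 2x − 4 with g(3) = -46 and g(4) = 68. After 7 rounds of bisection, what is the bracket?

x = 3.5 gives g = -11, negative; keep [3.5, 4]
x = 3.75 gives g = 21.898438, positive; keep [3.5, 3.75]
x = 3.625 gives g = 3.943848, positive; keep [3.5, 3.625]
x = 3.5625 gives g = -3.8869, negative; keep [3.5625, 3.625]
x = 3.59375 gives g = -0.0634, negative; keep [3.59375, 3.625]
x = 3.609375 gives g = 1.917, positive; keep [3.59375, 3.609375]
x = 3.6015625 gives g = 0.921, positive; keep [3.59375, 3.6015625]

[3.59375, 3.6015625]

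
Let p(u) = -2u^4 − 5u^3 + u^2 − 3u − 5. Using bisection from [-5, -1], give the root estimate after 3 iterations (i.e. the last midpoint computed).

-2.5

u = -3 gives p = -14, negative; keep [-3, -1]
u = -2 gives p = 13, positive; keep [-3, -2]
u = -2.5 gives p = 8.75, positive; keep [-3, -2.5]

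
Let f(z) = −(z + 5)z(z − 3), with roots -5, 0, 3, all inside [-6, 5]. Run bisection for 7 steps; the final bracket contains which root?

-5

f(-0.5) = -7.875 < 0, so the root lies in [-6, -0.5]
f(-3.25) = -35.546875 < 0, so the root lies in [-6, -3.25]
f(-4.625) = -13.224609 < 0, so the root lies in [-6, -4.625]
f(-5.3125) = 13.8 > 0, so the root lies in [-5.3125, -4.625]
f(-4.96875) = -1.2373 < 0, so the root lies in [-5.3125, -4.96875]
f(-5.140625) = 5.8849 > 0, so the root lies in [-5.140625, -4.96875]
f(-5.0546875) = 2.2265 > 0, so the root lies in [-5.0546875, -4.96875]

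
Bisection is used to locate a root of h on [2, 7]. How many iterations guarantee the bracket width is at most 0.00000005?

27

Width after n steps is 5/2^n. Need 2^n ≥ 5/0.00000005 = 100000000.
2^26 = 67108864 < 100000000 ≤ 2^27 = 134217728, so n = 27.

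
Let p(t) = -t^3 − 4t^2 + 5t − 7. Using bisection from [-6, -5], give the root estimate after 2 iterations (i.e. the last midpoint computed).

midpoint -5.5: p = 10.875 > 0 → [-5.5, -5]
midpoint -5.25: p = 1.203125 > 0 → [-5.25, -5]

-5.25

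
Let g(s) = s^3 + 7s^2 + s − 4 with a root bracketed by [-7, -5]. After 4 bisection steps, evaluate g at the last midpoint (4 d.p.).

-4.9668

g(-6) = 26 > 0, so the root lies in [-7, -6]
g(-6.5) = 10.625 > 0, so the root lies in [-7, -6.5]
g(-6.75) = 0.640625 > 0, so the root lies in [-7, -6.75]
g(-6.875) = -4.9668 < 0, so the root lies in [-6.875, -6.75]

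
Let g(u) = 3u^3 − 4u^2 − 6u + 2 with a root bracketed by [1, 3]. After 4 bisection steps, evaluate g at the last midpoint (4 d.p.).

-0.0254

u = 2 gives g = -2, negative; keep [2, 3]
u = 2.5 gives g = 8.875, positive; keep [2, 2.5]
u = 2.25 gives g = 2.421875, positive; keep [2, 2.25]
u = 2.125 gives g = -0.0254, negative; keep [2.125, 2.25]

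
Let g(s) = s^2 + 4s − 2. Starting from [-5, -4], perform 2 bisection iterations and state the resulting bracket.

[-4.5, -4.25]

m = -4.5, g(m) = 0.25 (+); new bracket [-4.5, -4]
m = -4.25, g(m) = -0.9375 (−); new bracket [-4.5, -4.25]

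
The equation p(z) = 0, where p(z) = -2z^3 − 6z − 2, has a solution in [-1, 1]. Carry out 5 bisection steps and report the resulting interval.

midpoint 0: p = -2 < 0 → [-1, 0]
midpoint -0.5: p = 1.25 > 0 → [-0.5, 0]
midpoint -0.25: p = -0.46875 < 0 → [-0.5, -0.25]
midpoint -0.375: p = 0.3555 > 0 → [-0.375, -0.25]
midpoint -0.3125: p = -0.064 < 0 → [-0.375, -0.3125]

[-0.375, -0.3125]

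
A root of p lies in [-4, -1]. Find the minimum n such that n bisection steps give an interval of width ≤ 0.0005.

Width after n steps is 3/2^n. Need 2^n ≥ 3/0.0005 = 6000.
2^12 = 4096 < 6000 ≤ 2^13 = 8192, so n = 13.

13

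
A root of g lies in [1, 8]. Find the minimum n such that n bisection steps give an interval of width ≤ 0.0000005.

Width after n steps is 7/2^n. Need 2^n ≥ 7/0.0000005 = 14000000.
2^23 = 8388608 < 14000000 ≤ 2^24 = 16777216, so n = 24.

24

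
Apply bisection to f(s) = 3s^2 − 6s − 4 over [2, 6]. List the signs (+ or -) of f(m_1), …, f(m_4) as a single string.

++-+

f(4) = 20 > 0, so the root lies in [2, 4]
f(3) = 5 > 0, so the root lies in [2, 3]
f(2.5) = -0.25 < 0, so the root lies in [2.5, 3]
f(2.75) = 2.1875 > 0, so the root lies in [2.5, 2.75]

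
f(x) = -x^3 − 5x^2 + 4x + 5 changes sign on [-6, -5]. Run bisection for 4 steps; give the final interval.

[-5.5625, -5.5]

x = -5.5 gives f = -1.875, negative; keep [-6, -5.5]
x = -5.75 gives f = 6.796875, positive; keep [-5.75, -5.5]
x = -5.625 gives f = 2.275391, positive; keep [-5.625, -5.5]
x = -5.5625 gives f = 0.1545, positive; keep [-5.5625, -5.5]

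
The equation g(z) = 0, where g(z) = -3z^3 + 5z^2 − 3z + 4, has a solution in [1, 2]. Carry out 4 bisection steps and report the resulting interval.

[1.5625, 1.625]

z = 1.5 gives g = 0.625, positive; keep [1.5, 2]
z = 1.75 gives g = -2.015625, negative; keep [1.5, 1.75]
z = 1.625 gives g = -0.544922, negative; keep [1.5, 1.625]
z = 1.5625 gives g = 0.0754, positive; keep [1.5625, 1.625]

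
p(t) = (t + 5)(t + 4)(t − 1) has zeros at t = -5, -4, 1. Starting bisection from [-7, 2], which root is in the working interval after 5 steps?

1

t = -2.5 gives p = -13.125, negative; keep [-2.5, 2]
t = -0.25 gives p = -22.265625, negative; keep [-0.25, 2]
t = 0.875 gives p = -3.580078, negative; keep [0.875, 2]
t = 1.4375 gives p = 15.3142, positive; keep [0.875, 1.4375]
t = 1.15625 gives p = 4.9599, positive; keep [0.875, 1.15625]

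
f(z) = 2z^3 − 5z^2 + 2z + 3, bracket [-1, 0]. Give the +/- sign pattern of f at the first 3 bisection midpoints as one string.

midpoint -0.5: f = 0.5 > 0 → [-1, -0.5]
midpoint -0.75: f = -2.15625 < 0 → [-0.75, -0.5]
midpoint -0.625: f = -0.691406 < 0 → [-0.625, -0.5]

+--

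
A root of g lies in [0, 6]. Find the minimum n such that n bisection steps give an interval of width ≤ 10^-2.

Width after n steps is 6/2^n. Need 2^n ≥ 6/10^-2 = 600.
2^9 = 512 < 600 ≤ 2^10 = 1024, so n = 10.

10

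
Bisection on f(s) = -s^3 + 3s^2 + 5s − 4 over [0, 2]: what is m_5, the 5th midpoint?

0.5625

m = 1, f(m) = 3 (+); new bracket [0, 1]
m = 0.5, f(m) = -0.875 (−); new bracket [0.5, 1]
m = 0.75, f(m) = 1.015625 (+); new bracket [0.5, 0.75]
m = 0.625, f(m) = 0.0527 (+); new bracket [0.5, 0.625]
m = 0.5625, f(m) = -0.4163 (−); new bracket [0.5625, 0.625]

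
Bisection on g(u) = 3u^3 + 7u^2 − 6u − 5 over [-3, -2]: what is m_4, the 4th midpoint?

g(-2.5) = 6.875 > 0, so the root lies in [-3, -2.5]
g(-2.75) = 2.046875 > 0, so the root lies in [-3, -2.75]
g(-2.875) = -1.181641 < 0, so the root lies in [-2.875, -2.75]
g(-2.8125) = 0.5042 > 0, so the root lies in [-2.875, -2.8125]

-2.8125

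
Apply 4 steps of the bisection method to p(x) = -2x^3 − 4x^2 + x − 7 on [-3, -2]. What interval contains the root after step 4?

[-2.6875, -2.625]

p(-2.5) = -3.25 < 0, so the root lies in [-3, -2.5]
p(-2.75) = 1.59375 > 0, so the root lies in [-2.75, -2.5]
p(-2.625) = -1.011719 < 0, so the root lies in [-2.75, -2.625]
p(-2.6875) = 0.2437 > 0, so the root lies in [-2.6875, -2.625]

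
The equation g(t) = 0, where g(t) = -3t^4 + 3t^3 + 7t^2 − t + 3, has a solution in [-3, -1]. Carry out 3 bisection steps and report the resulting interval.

[-1.5, -1.25]

t = -2 gives g = -39, negative; keep [-2, -1]
t = -1.5 gives g = -5.0625, negative; keep [-1.5, -1]
t = -1.25 gives g = 2.003906, positive; keep [-1.5, -1.25]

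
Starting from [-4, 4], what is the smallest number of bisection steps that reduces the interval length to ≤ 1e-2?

Width after n steps is 8/2^n. Need 2^n ≥ 8/1e-2 = 800.
2^9 = 512 < 800 ≤ 2^10 = 1024, so n = 10.

10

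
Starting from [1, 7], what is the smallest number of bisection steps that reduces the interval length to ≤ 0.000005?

21

Width after n steps is 6/2^n. Need 2^n ≥ 6/0.000005 = 1200000.
2^20 = 1048576 < 1200000 ≤ 2^21 = 2097152, so n = 21.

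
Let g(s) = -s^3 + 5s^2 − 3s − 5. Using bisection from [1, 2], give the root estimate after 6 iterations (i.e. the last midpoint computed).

1.796875

s = 1.5 gives g = -1.625, negative; keep [1.5, 2]
s = 1.75 gives g = -0.296875, negative; keep [1.75, 2]
s = 1.875 gives g = 0.361328, positive; keep [1.75, 1.875]
s = 1.8125 gives g = 0.0339, positive; keep [1.75, 1.8125]
s = 1.78125 gives g = -0.1311, negative; keep [1.78125, 1.8125]
s = 1.796875 gives g = -0.0485, negative; keep [1.796875, 1.8125]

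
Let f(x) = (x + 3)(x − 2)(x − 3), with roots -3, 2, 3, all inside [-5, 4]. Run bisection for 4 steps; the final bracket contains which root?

midpoint -0.5: f = 21.875 > 0 → [-5, -0.5]
midpoint -2.75: f = 6.828125 > 0 → [-5, -2.75]
midpoint -3.875: f = -35.341797 < 0 → [-3.875, -2.75]
midpoint -3.3125: f = -10.4797 < 0 → [-3.3125, -2.75]

-3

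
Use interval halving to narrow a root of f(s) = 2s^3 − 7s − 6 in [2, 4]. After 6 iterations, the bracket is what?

midpoint 3: f = 27 > 0 → [2, 3]
midpoint 2.5: f = 7.75 > 0 → [2, 2.5]
midpoint 2.25: f = 1.03125 > 0 → [2, 2.25]
midpoint 2.125: f = -1.6836 < 0 → [2.125, 2.25]
midpoint 2.1875: f = -0.3774 < 0 → [2.1875, 2.25]
midpoint 2.21875: f = 0.3139 > 0 → [2.1875, 2.21875]

[2.1875, 2.21875]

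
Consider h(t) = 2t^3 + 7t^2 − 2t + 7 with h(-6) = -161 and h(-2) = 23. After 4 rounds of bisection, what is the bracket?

[-4, -3.75]

midpoint -4: h = -1 < 0 → [-4, -2]
midpoint -3: h = 22 > 0 → [-4, -3]
midpoint -3.5: h = 14 > 0 → [-4, -3.5]
midpoint -3.75: h = 7.4688 > 0 → [-4, -3.75]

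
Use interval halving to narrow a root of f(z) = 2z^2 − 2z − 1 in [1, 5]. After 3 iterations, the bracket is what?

m = 3, f(m) = 11 (+); new bracket [1, 3]
m = 2, f(m) = 3 (+); new bracket [1, 2]
m = 1.5, f(m) = 0.5 (+); new bracket [1, 1.5]

[1, 1.5]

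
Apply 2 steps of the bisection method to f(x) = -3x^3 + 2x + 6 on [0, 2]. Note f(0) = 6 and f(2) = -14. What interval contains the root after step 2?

[1, 1.5]

midpoint 1: f = 5 > 0 → [1, 2]
midpoint 1.5: f = -1.125 < 0 → [1, 1.5]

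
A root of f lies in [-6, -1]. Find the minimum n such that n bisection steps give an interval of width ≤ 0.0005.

Width after n steps is 5/2^n. Need 2^n ≥ 5/0.0005 = 10000.
2^13 = 8192 < 10000 ≤ 2^14 = 16384, so n = 14.

14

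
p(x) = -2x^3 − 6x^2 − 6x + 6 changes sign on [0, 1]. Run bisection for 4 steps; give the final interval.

[0.5625, 0.625]

m = 0.5, p(m) = 1.25 (+); new bracket [0.5, 1]
m = 0.75, p(m) = -2.71875 (−); new bracket [0.5, 0.75]
m = 0.625, p(m) = -0.582031 (−); new bracket [0.5, 0.625]
m = 0.5625, p(m) = 0.3706 (+); new bracket [0.5625, 0.625]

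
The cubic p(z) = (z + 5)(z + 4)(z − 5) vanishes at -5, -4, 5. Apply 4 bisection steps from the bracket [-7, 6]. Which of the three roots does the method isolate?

m = -0.5, p(m) = -86.625 (−); new bracket [-0.5, 6]
m = 2.75, p(m) = -117.703125 (−); new bracket [2.75, 6]
m = 4.375, p(m) = -49.072266 (−); new bracket [4.375, 6]
m = 5.1875, p(m) = 17.5496 (+); new bracket [4.375, 5.1875]

5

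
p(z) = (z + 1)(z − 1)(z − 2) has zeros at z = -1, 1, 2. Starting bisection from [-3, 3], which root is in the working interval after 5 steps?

midpoint 0: p = 2 > 0 → [-3, 0]
midpoint -1.5: p = -4.375 < 0 → [-1.5, 0]
midpoint -0.75: p = 1.203125 > 0 → [-1.5, -0.75]
midpoint -1.125: p = -0.8301 < 0 → [-1.125, -0.75]
midpoint -0.9375: p = 0.3557 > 0 → [-1.125, -0.9375]

-1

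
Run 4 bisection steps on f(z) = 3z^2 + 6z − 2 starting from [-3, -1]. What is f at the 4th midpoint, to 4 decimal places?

z = -2 gives f = -2, negative; keep [-3, -2]
z = -2.5 gives f = 1.75, positive; keep [-2.5, -2]
z = -2.25 gives f = -0.3125, negative; keep [-2.5, -2.25]
z = -2.375 gives f = 0.6719, positive; keep [-2.375, -2.25]

0.6719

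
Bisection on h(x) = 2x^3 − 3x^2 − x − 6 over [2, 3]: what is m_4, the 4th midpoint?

midpoint 2.5: h = 4 > 0 → [2, 2.5]
midpoint 2.25: h = -0.65625 < 0 → [2.25, 2.5]
midpoint 2.375: h = 1.496094 > 0 → [2.25, 2.375]
midpoint 2.3125: h = 0.3774 > 0 → [2.25, 2.3125]

2.3125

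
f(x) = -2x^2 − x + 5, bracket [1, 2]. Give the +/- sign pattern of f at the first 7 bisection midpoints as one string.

-+-++--

x = 1.5 gives f = -1, negative; keep [1, 1.5]
x = 1.25 gives f = 0.625, positive; keep [1.25, 1.5]
x = 1.375 gives f = -0.15625, negative; keep [1.25, 1.375]
x = 1.3125 gives f = 0.2422, positive; keep [1.3125, 1.375]
x = 1.34375 gives f = 0.0449, positive; keep [1.34375, 1.375]
x = 1.359375 gives f = -0.0552, negative; keep [1.34375, 1.359375]
x = 1.3515625 gives f = -0.005, negative; keep [1.34375, 1.3515625]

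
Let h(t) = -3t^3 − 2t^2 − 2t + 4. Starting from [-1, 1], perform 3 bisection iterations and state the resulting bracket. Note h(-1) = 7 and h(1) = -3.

[0.75, 1]

m = 0, h(m) = 4 (+); new bracket [0, 1]
m = 0.5, h(m) = 2.125 (+); new bracket [0.5, 1]
m = 0.75, h(m) = 0.109375 (+); new bracket [0.75, 1]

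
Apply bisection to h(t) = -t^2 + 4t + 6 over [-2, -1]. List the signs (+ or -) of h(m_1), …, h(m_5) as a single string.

--+-+

midpoint -1.5: h = -2.25 < 0 → [-1.5, -1]
midpoint -1.25: h = -0.5625 < 0 → [-1.25, -1]
midpoint -1.125: h = 0.234375 > 0 → [-1.25, -1.125]
midpoint -1.1875: h = -0.1602 < 0 → [-1.1875, -1.125]
midpoint -1.15625: h = 0.0381 > 0 → [-1.1875, -1.15625]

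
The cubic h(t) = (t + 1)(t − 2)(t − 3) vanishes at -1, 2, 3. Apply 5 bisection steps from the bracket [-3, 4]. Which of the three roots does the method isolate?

m = 0.5, h(m) = 5.625 (+); new bracket [-3, 0.5]
m = -1.25, h(m) = -3.453125 (−); new bracket [-1.25, 0.5]
m = -0.375, h(m) = 5.009766 (+); new bracket [-1.25, -0.375]
m = -0.8125, h(m) = 2.0105 (+); new bracket [-1.25, -0.8125]
m = -1.03125, h(m) = -0.3819 (−); new bracket [-1.03125, -0.8125]

-1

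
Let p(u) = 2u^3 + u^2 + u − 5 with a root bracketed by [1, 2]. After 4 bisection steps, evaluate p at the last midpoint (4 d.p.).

-0.4097

p(1.5) = 5.5 > 0, so the root lies in [1, 1.5]
p(1.25) = 1.71875 > 0, so the root lies in [1, 1.25]
p(1.125) = 0.238281 > 0, so the root lies in [1, 1.125]
p(1.0625) = -0.4097 < 0, so the root lies in [1.0625, 1.125]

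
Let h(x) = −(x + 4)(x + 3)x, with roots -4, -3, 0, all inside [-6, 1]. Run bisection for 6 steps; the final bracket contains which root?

0

x = -2.5 gives h = 1.875, positive; keep [-2.5, 1]
x = -0.75 gives h = 5.484375, positive; keep [-0.75, 1]
x = 0.125 gives h = -1.611328, negative; keep [-0.75, 0.125]
x = -0.3125 gives h = 3.0969, positive; keep [-0.3125, 0.125]
x = -0.09375 gives h = 1.0643, positive; keep [-0.09375, 0.125]
x = 0.015625 gives h = -0.1892, negative; keep [-0.09375, 0.015625]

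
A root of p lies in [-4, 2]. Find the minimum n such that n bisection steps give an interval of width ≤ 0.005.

Width after n steps is 6/2^n. Need 2^n ≥ 6/0.005 = 1200.
2^10 = 1024 < 1200 ≤ 2^11 = 2048, so n = 11.

11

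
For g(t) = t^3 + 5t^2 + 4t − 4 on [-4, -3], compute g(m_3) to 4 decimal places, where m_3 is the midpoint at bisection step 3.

midpoint -3.5: g = 0.375 > 0 → [-4, -3.5]
midpoint -3.75: g = -1.421875 < 0 → [-3.75, -3.5]
midpoint -3.625: g = -0.431641 < 0 → [-3.625, -3.5]

-0.4316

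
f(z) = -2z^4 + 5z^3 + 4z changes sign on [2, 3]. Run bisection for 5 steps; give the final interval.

z = 2.5 gives f = 10, positive; keep [2.5, 3]
z = 2.75 gives f = 0.601562, positive; keep [2.75, 3]
z = 2.875 gives f = -6.322754, negative; keep [2.75, 2.875]
z = 2.8125 gives f = -2.6546, negative; keep [2.75, 2.8125]
z = 2.78125 gives f = -0.9766, negative; keep [2.75, 2.78125]

[2.75, 2.78125]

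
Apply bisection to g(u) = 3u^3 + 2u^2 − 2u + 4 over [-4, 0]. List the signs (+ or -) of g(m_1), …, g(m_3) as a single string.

g(-2) = -8 < 0, so the root lies in [-2, 0]
g(-1) = 5 > 0, so the root lies in [-2, -1]
g(-1.5) = 1.375 > 0, so the root lies in [-2, -1.5]

-++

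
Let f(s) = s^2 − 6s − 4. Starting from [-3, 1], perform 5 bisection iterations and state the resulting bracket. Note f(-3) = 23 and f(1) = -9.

[-0.625, -0.5]

f(-1) = 3 > 0, so the root lies in [-1, 1]
f(0) = -4 < 0, so the root lies in [-1, 0]
f(-0.5) = -0.75 < 0, so the root lies in [-1, -0.5]
f(-0.75) = 1.0625 > 0, so the root lies in [-0.75, -0.5]
f(-0.625) = 0.1406 > 0, so the root lies in [-0.625, -0.5]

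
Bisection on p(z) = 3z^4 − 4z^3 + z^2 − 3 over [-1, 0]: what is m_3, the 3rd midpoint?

-0.625

midpoint -0.5: p = -2.0625 < 0 → [-1, -0.5]
midpoint -0.75: p = 0.199219 > 0 → [-0.75, -0.5]
midpoint -0.625: p = -1.175049 < 0 → [-0.75, -0.625]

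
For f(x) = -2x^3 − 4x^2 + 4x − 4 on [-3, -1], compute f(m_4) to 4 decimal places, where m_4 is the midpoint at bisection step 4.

-1.0352

m = -2, f(m) = -12 (−); new bracket [-3, -2]
m = -2.5, f(m) = -7.75 (−); new bracket [-3, -2.5]
m = -2.75, f(m) = -3.65625 (−); new bracket [-3, -2.75]
m = -2.875, f(m) = -1.0352 (−); new bracket [-3, -2.875]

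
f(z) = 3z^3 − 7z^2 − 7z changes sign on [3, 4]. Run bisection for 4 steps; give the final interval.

[3.0625, 3.125]

z = 3.5 gives f = 18.375, positive; keep [3, 3.5]
z = 3.25 gives f = 6.296875, positive; keep [3, 3.25]
z = 3.125 gives f = 1.318359, positive; keep [3, 3.125]
z = 3.0625 gives f = -0.9211, negative; keep [3.0625, 3.125]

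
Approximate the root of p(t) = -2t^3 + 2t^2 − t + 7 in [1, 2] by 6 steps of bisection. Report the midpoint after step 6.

1.796875

midpoint 1.5: p = 3.25 > 0 → [1.5, 2]
midpoint 1.75: p = 0.65625 > 0 → [1.75, 2]
midpoint 1.875: p = -1.027344 < 0 → [1.75, 1.875]
midpoint 1.8125: p = -0.1509 < 0 → [1.75, 1.8125]
midpoint 1.78125: p = 0.2612 > 0 → [1.78125, 1.8125]
midpoint 1.796875: p = 0.0573 > 0 → [1.796875, 1.8125]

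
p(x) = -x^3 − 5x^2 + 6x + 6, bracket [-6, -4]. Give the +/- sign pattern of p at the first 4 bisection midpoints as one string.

---+

x = -5 gives p = -24, negative; keep [-6, -5]
x = -5.5 gives p = -11.875, negative; keep [-6, -5.5]
x = -5.75 gives p = -3.703125, negative; keep [-6, -5.75]
x = -5.875 gives p = 0.9512, positive; keep [-5.875, -5.75]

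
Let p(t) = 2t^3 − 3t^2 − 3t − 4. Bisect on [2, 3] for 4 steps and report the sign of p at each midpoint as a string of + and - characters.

+---

p(2.5) = 1 > 0, so the root lies in [2, 2.5]
p(2.25) = -3.15625 < 0, so the root lies in [2.25, 2.5]
p(2.375) = -1.253906 < 0, so the root lies in [2.375, 2.5]
p(2.4375) = -0.1724 < 0, so the root lies in [2.4375, 2.5]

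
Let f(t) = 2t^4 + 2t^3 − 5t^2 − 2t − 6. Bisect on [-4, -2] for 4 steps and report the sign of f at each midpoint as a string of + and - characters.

+++-

m = -3, f(m) = 63 (+); new bracket [-3, -2]
m = -2.5, f(m) = 14.625 (+); new bracket [-2.5, -2]
m = -2.25, f(m) = 1.664062 (+); new bracket [-2.25, -2]
m = -2.125, f(m) = -2.7378 (−); new bracket [-2.25, -2.125]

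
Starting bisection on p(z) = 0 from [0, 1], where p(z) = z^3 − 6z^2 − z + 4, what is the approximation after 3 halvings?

0.875

midpoint 0.5: p = 2.125 > 0 → [0.5, 1]
midpoint 0.75: p = 0.296875 > 0 → [0.75, 1]
midpoint 0.875: p = -0.798828 < 0 → [0.75, 0.875]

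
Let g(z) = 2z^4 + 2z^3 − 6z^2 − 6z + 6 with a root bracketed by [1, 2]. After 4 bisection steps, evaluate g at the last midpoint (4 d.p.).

midpoint 1.5: g = 0.375 > 0 → [1, 1.5]
midpoint 1.25: g = -2.085938 < 0 → [1.25, 1.5]
midpoint 1.375: g = -1.245605 < 0 → [1.375, 1.5]
midpoint 1.4375: g = -0.5424 < 0 → [1.4375, 1.5]

-0.5424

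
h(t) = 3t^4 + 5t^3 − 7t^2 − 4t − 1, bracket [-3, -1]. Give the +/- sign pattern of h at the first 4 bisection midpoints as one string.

-+--

midpoint -2: h = -13 < 0 → [-3, -2]
midpoint -2.5: h = 4.3125 > 0 → [-2.5, -2]
midpoint -2.25: h = -7.503906 < 0 → [-2.5, -2.25]
midpoint -2.375: h = -2.5168 < 0 → [-2.5, -2.375]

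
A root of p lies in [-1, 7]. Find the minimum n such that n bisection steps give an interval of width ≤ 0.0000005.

Width after n steps is 8/2^n. Need 2^n ≥ 8/0.0000005 = 16000000.
2^23 = 8388608 < 16000000 ≤ 2^24 = 16777216, so n = 24.

24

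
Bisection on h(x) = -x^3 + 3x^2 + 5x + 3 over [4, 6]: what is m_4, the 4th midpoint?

h(5) = -22 < 0, so the root lies in [4, 5]
h(4.5) = -4.875 < 0, so the root lies in [4, 4.5]
h(4.25) = 1.671875 > 0, so the root lies in [4.25, 4.5]
h(4.375) = -1.4434 < 0, so the root lies in [4.25, 4.375]

4.375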